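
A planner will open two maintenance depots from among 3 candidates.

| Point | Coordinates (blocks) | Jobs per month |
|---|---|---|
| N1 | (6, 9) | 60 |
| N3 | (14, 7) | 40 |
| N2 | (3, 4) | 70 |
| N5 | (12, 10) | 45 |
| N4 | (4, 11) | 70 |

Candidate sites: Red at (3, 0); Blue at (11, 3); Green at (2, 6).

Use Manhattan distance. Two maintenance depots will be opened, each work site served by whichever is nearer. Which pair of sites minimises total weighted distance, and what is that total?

{Blue, Green}, total 1760

Evaluate every pair (each demand assigned to the nearer of the two):
  {Blue, Green}: total = 1760
  {Red, Green}: total = 2270
  {Red, Blue}: total = 2420
Best pair: {Blue, Green} with total 1760.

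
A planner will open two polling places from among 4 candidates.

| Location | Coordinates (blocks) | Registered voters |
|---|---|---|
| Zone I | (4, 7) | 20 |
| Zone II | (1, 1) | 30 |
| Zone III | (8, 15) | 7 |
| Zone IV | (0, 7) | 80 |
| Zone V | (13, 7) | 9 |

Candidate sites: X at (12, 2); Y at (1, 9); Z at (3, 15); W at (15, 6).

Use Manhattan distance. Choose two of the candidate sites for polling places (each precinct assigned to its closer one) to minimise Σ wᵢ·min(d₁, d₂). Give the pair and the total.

{Y, W}, total 698

Evaluate every pair (each demand assigned to the nearer of the two):
  {Y, W}: total = 698
  {X, Y}: total = 725
  {Y, Z}: total = 741
  {X, Z}: total = 1509
  {Z, W}: total = 1602
  {X, W}: total = 2019
Best pair: {Y, W} with total 698.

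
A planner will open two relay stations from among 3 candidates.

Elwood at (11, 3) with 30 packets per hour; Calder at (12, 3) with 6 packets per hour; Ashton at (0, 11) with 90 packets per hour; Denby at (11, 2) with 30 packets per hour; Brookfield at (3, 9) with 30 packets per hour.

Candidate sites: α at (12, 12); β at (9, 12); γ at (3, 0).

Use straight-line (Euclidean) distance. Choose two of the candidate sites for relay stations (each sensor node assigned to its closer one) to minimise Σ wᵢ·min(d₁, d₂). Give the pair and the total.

{β, γ}, total 1576.9

Evaluate every pair (each demand assigned to the nearer of the two):
  {β, γ}: total = 1576.9
  {α, β}: total = 1643.4
  {α, γ}: total = 1853.9
Best pair: {β, γ} with total 1576.9.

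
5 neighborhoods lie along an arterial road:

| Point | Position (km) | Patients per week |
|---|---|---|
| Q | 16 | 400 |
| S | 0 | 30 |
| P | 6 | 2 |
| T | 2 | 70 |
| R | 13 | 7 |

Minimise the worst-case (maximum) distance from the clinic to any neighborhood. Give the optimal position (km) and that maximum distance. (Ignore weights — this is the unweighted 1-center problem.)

The 1-center on a line is the midpoint of the two extreme points: leftmost at 0, rightmost at 16.
Optimal location = (0 + 16)/2 = 8; maximum distance = (16 − 0)/2 = 8.

location 8, max distance 8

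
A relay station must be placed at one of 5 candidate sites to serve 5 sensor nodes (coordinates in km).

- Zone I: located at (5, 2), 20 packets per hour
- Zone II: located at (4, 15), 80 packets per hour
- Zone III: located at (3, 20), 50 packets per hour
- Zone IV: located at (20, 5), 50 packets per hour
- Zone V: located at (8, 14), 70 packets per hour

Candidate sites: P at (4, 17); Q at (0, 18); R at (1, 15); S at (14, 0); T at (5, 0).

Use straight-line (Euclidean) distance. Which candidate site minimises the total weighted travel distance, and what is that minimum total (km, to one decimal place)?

Total weighted distance at each candidate:
  P (4, 17): total = 1968.8
  Q (0, 18): total = 2734.3
  R (1, 15): total = 2349.8
  S (14, 0): total = 4224.6
  T (5, 0): total = 4040.5
Minimum is at P with total 1968.8 km.

P, total 1968.8 km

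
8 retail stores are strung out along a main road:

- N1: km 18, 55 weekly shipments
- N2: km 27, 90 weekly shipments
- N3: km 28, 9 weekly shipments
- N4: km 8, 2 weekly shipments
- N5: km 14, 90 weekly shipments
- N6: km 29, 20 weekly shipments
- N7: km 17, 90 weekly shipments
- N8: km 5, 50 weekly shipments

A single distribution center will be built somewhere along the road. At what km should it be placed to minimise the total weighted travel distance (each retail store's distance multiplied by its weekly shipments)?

For a sum of weighted absolute distances on a line, the optimum is the weighted median (not the mean). Total weight W = 406; half-weight = 203.
Sort by position and accumulate weight:
  km 5 (N8, w=50) → cum 50
  km 8 (N4, w=2) → cum 52
  km 14 (N5, w=90) → cum 142
  km 17 (N7, w=90) → cum 232  ≥ 203 → median here
  km 18 (N1, w=55) → cum 287
  km 27 (N2, w=90) → cum 377
  km 28 (N3, w=9) → cum 386
  km 29 (N6, w=20) → cum 406
Optimal location: km 17.

x = 17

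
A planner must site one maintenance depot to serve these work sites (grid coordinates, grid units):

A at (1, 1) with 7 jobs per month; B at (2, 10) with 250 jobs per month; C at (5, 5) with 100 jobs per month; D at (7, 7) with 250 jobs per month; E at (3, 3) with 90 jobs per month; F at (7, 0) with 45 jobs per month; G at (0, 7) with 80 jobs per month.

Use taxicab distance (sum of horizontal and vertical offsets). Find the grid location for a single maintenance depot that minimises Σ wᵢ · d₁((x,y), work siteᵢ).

(3, 7)

Manhattan distance separates: Σwᵢ(|x−xᵢ|+|y−yᵢ|) = Σwᵢ|x−xᵢ| + Σwᵢ|y−yᵢ|, so x and y are optimised independently as 1-D weighted medians.
Total weight W = 822; half = 411.
x-coordinate, sorted with cumulative weight:
  x=0 (G, w=80) cum 80
  x=1 (A, w=7) cum 87
  x=2 (B, w=250) cum 337
  x=3 (E, w=90) cum 427  ← median
  x=5 (C, w=100) cum 527
  x=7 (D, w=250) cum 777
  x=7 (F, w=45) cum 822
⇒ x* = 3
y-coordinate, sorted with cumulative weight:
  y=0 (F, w=45) cum 45
  y=1 (A, w=7) cum 52
  y=3 (E, w=90) cum 142
  y=5 (C, w=100) cum 242
  y=7 (D, w=250) cum 492  ← median
  y=7 (G, w=80) cum 572
  y=10 (B, w=250) cum 822
⇒ y* = 7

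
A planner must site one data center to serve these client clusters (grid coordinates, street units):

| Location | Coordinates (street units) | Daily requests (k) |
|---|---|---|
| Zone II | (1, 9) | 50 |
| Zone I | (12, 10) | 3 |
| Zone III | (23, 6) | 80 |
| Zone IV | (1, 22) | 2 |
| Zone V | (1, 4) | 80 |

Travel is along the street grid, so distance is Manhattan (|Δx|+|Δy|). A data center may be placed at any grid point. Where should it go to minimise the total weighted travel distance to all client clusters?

Manhattan distance separates: Σwᵢ(|x−xᵢ|+|y−yᵢ|) = Σwᵢ|x−xᵢ| + Σwᵢ|y−yᵢ|, so x and y are optimised independently as 1-D weighted medians.
Total weight W = 215; half = 107.5.
x-coordinate, sorted with cumulative weight:
  x=1 (Zone II, w=50) cum 50
  x=1 (Zone IV, w=2) cum 52
  x=1 (Zone V, w=80) cum 132  ← median
  x=12 (Zone I, w=3) cum 135
  x=23 (Zone III, w=80) cum 215
⇒ x* = 1
y-coordinate, sorted with cumulative weight:
  y=4 (Zone V, w=80) cum 80
  y=6 (Zone III, w=80) cum 160  ← median
  y=9 (Zone II, w=50) cum 210
  y=10 (Zone I, w=3) cum 213
  y=22 (Zone IV, w=2) cum 215
⇒ y* = 6

(1, 6)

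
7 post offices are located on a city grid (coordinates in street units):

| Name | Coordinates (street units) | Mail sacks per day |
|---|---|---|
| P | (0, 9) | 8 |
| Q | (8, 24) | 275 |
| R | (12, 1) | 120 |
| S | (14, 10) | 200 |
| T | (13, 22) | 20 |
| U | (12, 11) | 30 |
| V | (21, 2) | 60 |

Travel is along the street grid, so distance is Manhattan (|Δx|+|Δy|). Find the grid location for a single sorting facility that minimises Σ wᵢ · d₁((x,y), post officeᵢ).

(12, 10)

Manhattan distance separates: Σwᵢ(|x−xᵢ|+|y−yᵢ|) = Σwᵢ|x−xᵢ| + Σwᵢ|y−yᵢ|, so x and y are optimised independently as 1-D weighted medians.
Total weight W = 713; half = 356.5.
x-coordinate, sorted with cumulative weight:
  x=0 (P, w=8) cum 8
  x=8 (Q, w=275) cum 283
  x=12 (R, w=120) cum 403  ← median
  x=12 (U, w=30) cum 433
  x=13 (T, w=20) cum 453
  x=14 (S, w=200) cum 653
  x=21 (V, w=60) cum 713
⇒ x* = 12
y-coordinate, sorted with cumulative weight:
  y=1 (R, w=120) cum 120
  y=2 (V, w=60) cum 180
  y=9 (P, w=8) cum 188
  y=10 (S, w=200) cum 388  ← median
  y=11 (U, w=30) cum 418
  y=22 (T, w=20) cum 438
  y=24 (Q, w=275) cum 713
⇒ y* = 10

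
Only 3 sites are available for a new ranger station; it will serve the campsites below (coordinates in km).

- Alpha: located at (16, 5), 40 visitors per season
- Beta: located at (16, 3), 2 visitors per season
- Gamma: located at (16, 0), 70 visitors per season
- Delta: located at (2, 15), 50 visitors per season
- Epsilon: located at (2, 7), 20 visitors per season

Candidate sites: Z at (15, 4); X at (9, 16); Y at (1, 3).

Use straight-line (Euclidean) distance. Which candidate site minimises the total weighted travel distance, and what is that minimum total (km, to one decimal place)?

Total weighted distance at each candidate:
  Z (15, 4): total = 1466.3
  X (9, 16): total = 2355.2
  Y (1, 3): total = 2390.6
Minimum is at Z with total 1466.3 km.

Z, total 1466.3 km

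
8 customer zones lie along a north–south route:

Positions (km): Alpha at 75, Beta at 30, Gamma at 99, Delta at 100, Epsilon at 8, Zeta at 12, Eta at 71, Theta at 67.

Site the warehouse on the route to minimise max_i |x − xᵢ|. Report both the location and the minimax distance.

location 54, max distance 46

The 1-center on a line is the midpoint of the two extreme points: leftmost at 8, rightmost at 100.
Optimal location = (8 + 100)/2 = 54; maximum distance = (100 − 8)/2 = 46.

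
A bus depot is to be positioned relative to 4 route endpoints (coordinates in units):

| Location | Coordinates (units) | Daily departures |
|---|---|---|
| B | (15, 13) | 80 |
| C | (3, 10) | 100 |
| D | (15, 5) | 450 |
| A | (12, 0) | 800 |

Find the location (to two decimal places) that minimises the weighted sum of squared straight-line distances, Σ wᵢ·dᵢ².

The minimiser of Σwᵢ‖p−pᵢ‖² is the weighted centroid p* = (Σwᵢpᵢ)/(Σwᵢ).
Σwᵢ = 1430.
Σwᵢxᵢ = 80·15 + 100·3 + 450·15 + 800·12 = 17850.
Σwᵢyᵢ = 80·13 + 100·10 + 450·5 + 800·0 = 4290.
x* = 17850/1430 = 12.48, y* = 4290/1430 = 3.00.

(12.48, 3.00)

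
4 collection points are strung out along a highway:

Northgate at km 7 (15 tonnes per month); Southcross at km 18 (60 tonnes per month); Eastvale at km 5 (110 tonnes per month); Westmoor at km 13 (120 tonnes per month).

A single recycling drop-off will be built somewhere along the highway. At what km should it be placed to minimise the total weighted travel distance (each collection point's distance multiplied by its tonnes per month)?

x = 13

For a sum of weighted absolute distances on a line, the optimum is the weighted median (not the mean). Total weight W = 305; half-weight = 152.5.
Sort by position and accumulate weight:
  km 5 (Eastvale, w=110) → cum 110
  km 7 (Northgate, w=15) → cum 125
  km 13 (Westmoor, w=120) → cum 245  ≥ 152.5 → median here
  km 18 (Southcross, w=60) → cum 305
Optimal location: km 13.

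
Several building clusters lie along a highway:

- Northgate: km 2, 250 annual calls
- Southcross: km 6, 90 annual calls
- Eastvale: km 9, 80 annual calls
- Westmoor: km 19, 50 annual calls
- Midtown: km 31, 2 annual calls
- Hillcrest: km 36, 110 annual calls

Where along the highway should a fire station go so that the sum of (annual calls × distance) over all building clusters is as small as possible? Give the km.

x = 6

For a sum of weighted absolute distances on a line, the optimum is the weighted median (not the mean). Total weight W = 582; half-weight = 291.
Sort by position and accumulate weight:
  km 2 (Northgate, w=250) → cum 250
  km 6 (Southcross, w=90) → cum 340  ≥ 291 → median here
  km 9 (Eastvale, w=80) → cum 420
  km 19 (Westmoor, w=50) → cum 470
  km 31 (Midtown, w=2) → cum 472
  km 36 (Hillcrest, w=110) → cum 582
Optimal location: km 6.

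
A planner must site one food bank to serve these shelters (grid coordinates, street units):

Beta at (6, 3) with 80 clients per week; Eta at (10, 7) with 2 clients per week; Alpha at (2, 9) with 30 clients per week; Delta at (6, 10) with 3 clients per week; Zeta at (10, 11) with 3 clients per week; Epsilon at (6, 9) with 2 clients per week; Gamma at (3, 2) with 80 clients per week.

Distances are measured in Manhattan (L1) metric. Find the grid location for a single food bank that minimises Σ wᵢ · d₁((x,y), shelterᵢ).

Manhattan distance separates: Σwᵢ(|x−xᵢ|+|y−yᵢ|) = Σwᵢ|x−xᵢ| + Σwᵢ|y−yᵢ|, so x and y are optimised independently as 1-D weighted medians.
Total weight W = 200; half = 100.
x-coordinate, sorted with cumulative weight:
  x=2 (Alpha, w=30) cum 30
  x=3 (Gamma, w=80) cum 110  ← median
  x=6 (Beta, w=80) cum 190
  x=6 (Delta, w=3) cum 193
  x=6 (Epsilon, w=2) cum 195
  x=10 (Eta, w=2) cum 197
  x=10 (Zeta, w=3) cum 200
⇒ x* = 3
y-coordinate, sorted with cumulative weight:
  y=2 (Gamma, w=80) cum 80
  y=3 (Beta, w=80) cum 160  ← median
  y=7 (Eta, w=2) cum 162
  y=9 (Alpha, w=30) cum 192
  y=9 (Epsilon, w=2) cum 194
  y=10 (Delta, w=3) cum 197
  y=11 (Zeta, w=3) cum 200
⇒ y* = 3

(3, 3)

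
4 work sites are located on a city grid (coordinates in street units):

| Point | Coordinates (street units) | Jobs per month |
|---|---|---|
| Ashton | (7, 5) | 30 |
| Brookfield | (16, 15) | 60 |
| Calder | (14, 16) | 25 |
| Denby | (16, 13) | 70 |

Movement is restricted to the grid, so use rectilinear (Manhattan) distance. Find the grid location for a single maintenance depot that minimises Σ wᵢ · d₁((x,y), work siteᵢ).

Manhattan distance separates: Σwᵢ(|x−xᵢ|+|y−yᵢ|) = Σwᵢ|x−xᵢ| + Σwᵢ|y−yᵢ|, so x and y are optimised independently as 1-D weighted medians.
Total weight W = 185; half = 92.5.
x-coordinate, sorted with cumulative weight:
  x=7 (Ashton, w=30) cum 30
  x=14 (Calder, w=25) cum 55
  x=16 (Brookfield, w=60) cum 115  ← median
  x=16 (Denby, w=70) cum 185
⇒ x* = 16
y-coordinate, sorted with cumulative weight:
  y=5 (Ashton, w=30) cum 30
  y=13 (Denby, w=70) cum 100  ← median
  y=15 (Brookfield, w=60) cum 160
  y=16 (Calder, w=25) cum 185
⇒ y* = 13

(16, 13)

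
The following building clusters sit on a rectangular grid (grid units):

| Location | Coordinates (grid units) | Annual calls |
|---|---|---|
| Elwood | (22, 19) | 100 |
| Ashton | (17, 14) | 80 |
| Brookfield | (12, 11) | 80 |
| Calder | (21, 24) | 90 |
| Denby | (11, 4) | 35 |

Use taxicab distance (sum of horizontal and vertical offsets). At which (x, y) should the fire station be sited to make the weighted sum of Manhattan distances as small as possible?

(17, 14)

Manhattan distance separates: Σwᵢ(|x−xᵢ|+|y−yᵢ|) = Σwᵢ|x−xᵢ| + Σwᵢ|y−yᵢ|, so x and y are optimised independently as 1-D weighted medians.
Total weight W = 385; half = 192.5.
x-coordinate, sorted with cumulative weight:
  x=11 (Denby, w=35) cum 35
  x=12 (Brookfield, w=80) cum 115
  x=17 (Ashton, w=80) cum 195  ← median
  x=21 (Calder, w=90) cum 285
  x=22 (Elwood, w=100) cum 385
⇒ x* = 17
y-coordinate, sorted with cumulative weight:
  y=4 (Denby, w=35) cum 35
  y=11 (Brookfield, w=80) cum 115
  y=14 (Ashton, w=80) cum 195  ← median
  y=19 (Elwood, w=100) cum 295
  y=24 (Calder, w=90) cum 385
⇒ y* = 14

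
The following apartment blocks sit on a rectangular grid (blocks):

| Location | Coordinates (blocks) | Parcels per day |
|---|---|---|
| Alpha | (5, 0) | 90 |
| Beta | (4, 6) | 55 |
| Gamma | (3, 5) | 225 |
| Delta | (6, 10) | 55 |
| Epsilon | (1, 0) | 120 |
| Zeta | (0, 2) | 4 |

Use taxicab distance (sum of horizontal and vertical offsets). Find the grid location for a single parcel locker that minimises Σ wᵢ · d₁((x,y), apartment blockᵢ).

Manhattan distance separates: Σwᵢ(|x−xᵢ|+|y−yᵢ|) = Σwᵢ|x−xᵢ| + Σwᵢ|y−yᵢ|, so x and y are optimised independently as 1-D weighted medians.
Total weight W = 549; half = 274.5.
x-coordinate, sorted with cumulative weight:
  x=0 (Zeta, w=4) cum 4
  x=1 (Epsilon, w=120) cum 124
  x=3 (Gamma, w=225) cum 349  ← median
  x=4 (Beta, w=55) cum 404
  x=5 (Alpha, w=90) cum 494
  x=6 (Delta, w=55) cum 549
⇒ x* = 3
y-coordinate, sorted with cumulative weight:
  y=0 (Alpha, w=90) cum 90
  y=0 (Epsilon, w=120) cum 210
  y=2 (Zeta, w=4) cum 214
  y=5 (Gamma, w=225) cum 439  ← median
  y=6 (Beta, w=55) cum 494
  y=10 (Delta, w=55) cum 549
⇒ y* = 5

(3, 5)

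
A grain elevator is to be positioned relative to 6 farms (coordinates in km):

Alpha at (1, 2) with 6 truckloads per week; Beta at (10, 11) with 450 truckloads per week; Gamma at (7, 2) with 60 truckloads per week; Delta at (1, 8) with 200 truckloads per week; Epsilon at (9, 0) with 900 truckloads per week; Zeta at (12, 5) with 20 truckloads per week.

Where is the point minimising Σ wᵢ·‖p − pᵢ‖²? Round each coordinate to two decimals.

The minimiser of Σwᵢ‖p−pᵢ‖² is the weighted centroid p* = (Σwᵢpᵢ)/(Σwᵢ).
Σwᵢ = 1636.
Σwᵢxᵢ = 6·1 + 450·10 + 60·7 + 200·1 + 900·9 + 20·12 = 13466.
Σwᵢyᵢ = 6·2 + 450·11 + 60·2 + 200·8 + 900·0 + 20·5 = 6782.
x* = 13466/1636 = 8.23, y* = 6782/1636 = 4.15.

(8.23, 4.15)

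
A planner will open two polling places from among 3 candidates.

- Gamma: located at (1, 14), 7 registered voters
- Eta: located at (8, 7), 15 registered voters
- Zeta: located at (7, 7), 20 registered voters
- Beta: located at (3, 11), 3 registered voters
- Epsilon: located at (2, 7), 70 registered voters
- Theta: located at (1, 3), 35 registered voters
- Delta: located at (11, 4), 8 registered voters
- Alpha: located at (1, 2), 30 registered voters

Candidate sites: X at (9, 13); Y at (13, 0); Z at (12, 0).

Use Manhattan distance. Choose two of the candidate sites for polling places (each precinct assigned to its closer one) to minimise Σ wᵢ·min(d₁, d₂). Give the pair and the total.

{X, Z}, total 2182

Evaluate every pair (each demand assigned to the nearer of the two):
  {X, Z}: total = 2182
  {X, Y}: total = 2255
  {Y, Z}: total = 2750
Best pair: {X, Z} with total 2182.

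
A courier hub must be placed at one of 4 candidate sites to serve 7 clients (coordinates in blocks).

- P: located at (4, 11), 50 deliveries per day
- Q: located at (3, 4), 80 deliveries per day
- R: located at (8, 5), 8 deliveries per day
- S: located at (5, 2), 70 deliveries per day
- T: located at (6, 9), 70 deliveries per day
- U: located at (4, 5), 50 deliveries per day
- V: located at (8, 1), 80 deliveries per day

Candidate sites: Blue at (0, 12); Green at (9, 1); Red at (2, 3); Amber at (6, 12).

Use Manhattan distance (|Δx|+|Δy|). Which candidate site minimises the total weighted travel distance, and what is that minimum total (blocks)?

Total weighted distance at each candidate:
  Blue (0, 12): total = 5000
  Green (9, 1): total = 3160
  Red (2, 3): total = 2544
  Amber (6, 12): total = 3572
Minimum is at Red with total 2544 blocks.

Red, total 2544 blocks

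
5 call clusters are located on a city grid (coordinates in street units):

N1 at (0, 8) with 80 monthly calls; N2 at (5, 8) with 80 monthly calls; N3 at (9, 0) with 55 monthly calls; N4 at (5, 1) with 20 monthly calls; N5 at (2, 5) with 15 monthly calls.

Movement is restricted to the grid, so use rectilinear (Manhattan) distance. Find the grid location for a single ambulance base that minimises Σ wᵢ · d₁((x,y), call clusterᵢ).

(5, 8)

Manhattan distance separates: Σwᵢ(|x−xᵢ|+|y−yᵢ|) = Σwᵢ|x−xᵢ| + Σwᵢ|y−yᵢ|, so x and y are optimised independently as 1-D weighted medians.
Total weight W = 250; half = 125.
x-coordinate, sorted with cumulative weight:
  x=0 (N1, w=80) cum 80
  x=2 (N5, w=15) cum 95
  x=5 (N2, w=80) cum 175  ← median
  x=5 (N4, w=20) cum 195
  x=9 (N3, w=55) cum 250
⇒ x* = 5
y-coordinate, sorted with cumulative weight:
  y=0 (N3, w=55) cum 55
  y=1 (N4, w=20) cum 75
  y=5 (N5, w=15) cum 90
  y=8 (N1, w=80) cum 170  ← median
  y=8 (N2, w=80) cum 250
⇒ y* = 8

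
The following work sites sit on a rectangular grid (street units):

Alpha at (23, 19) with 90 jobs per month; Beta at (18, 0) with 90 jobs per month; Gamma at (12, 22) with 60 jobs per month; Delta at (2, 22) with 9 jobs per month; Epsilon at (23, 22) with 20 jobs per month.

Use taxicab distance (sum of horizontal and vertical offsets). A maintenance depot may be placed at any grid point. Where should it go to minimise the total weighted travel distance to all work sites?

Manhattan distance separates: Σwᵢ(|x−xᵢ|+|y−yᵢ|) = Σwᵢ|x−xᵢ| + Σwᵢ|y−yᵢ|, so x and y are optimised independently as 1-D weighted medians.
Total weight W = 269; half = 134.5.
x-coordinate, sorted with cumulative weight:
  x=2 (Delta, w=9) cum 9
  x=12 (Gamma, w=60) cum 69
  x=18 (Beta, w=90) cum 159  ← median
  x=23 (Alpha, w=90) cum 249
  x=23 (Epsilon, w=20) cum 269
⇒ x* = 18
y-coordinate, sorted with cumulative weight:
  y=0 (Beta, w=90) cum 90
  y=19 (Alpha, w=90) cum 180  ← median
  y=22 (Gamma, w=60) cum 240
  y=22 (Delta, w=9) cum 249
  y=22 (Epsilon, w=20) cum 269
⇒ y* = 19

(18, 19)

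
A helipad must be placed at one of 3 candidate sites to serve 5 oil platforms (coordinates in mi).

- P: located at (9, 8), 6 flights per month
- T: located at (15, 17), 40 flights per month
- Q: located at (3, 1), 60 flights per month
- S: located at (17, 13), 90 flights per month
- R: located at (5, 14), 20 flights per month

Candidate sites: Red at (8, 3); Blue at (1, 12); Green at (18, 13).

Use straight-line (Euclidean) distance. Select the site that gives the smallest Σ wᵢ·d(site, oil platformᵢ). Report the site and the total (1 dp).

Green, total 1765.1 mi

Total weighted distance at each candidate:
  Red (8, 3): total = 2418.7
  Blue (1, 12): total = 2851.4
  Green (18, 13): total = 1765.1
Minimum is at Green with total 1765.1 mi.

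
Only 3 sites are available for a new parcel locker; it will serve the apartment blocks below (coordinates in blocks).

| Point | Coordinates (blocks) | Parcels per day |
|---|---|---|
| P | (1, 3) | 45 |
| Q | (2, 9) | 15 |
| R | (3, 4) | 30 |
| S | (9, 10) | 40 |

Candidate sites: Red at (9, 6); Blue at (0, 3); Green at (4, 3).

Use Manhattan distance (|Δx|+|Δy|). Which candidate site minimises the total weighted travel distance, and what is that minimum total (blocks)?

Total weighted distance at each candidate:
  Red (9, 6): total = 1045
  Blue (0, 3): total = 925
  Green (4, 3): total = 795
Minimum is at Green with total 795 blocks.

Green, total 795 blocks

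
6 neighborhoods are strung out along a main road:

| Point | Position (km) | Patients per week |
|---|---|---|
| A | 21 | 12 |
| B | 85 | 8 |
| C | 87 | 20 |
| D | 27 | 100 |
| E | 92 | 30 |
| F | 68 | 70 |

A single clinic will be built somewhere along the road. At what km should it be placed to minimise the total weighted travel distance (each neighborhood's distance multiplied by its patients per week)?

x = 68

For a sum of weighted absolute distances on a line, the optimum is the weighted median (not the mean). Total weight W = 240; half-weight = 120.
Sort by position and accumulate weight:
  km 21 (A, w=12) → cum 12
  km 27 (D, w=100) → cum 112
  km 68 (F, w=70) → cum 182  ≥ 120 → median here
  km 85 (B, w=8) → cum 190
  km 87 (C, w=20) → cum 210
  km 92 (E, w=30) → cum 240
Optimal location: km 68.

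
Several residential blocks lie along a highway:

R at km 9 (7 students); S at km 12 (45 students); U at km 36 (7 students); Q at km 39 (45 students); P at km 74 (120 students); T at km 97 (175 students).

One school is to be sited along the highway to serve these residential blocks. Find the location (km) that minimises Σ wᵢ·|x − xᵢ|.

x = 74

For a sum of weighted absolute distances on a line, the optimum is the weighted median (not the mean). Total weight W = 399; half-weight = 199.5.
Sort by position and accumulate weight:
  km 9 (R, w=7) → cum 7
  km 12 (S, w=45) → cum 52
  km 36 (U, w=7) → cum 59
  km 39 (Q, w=45) → cum 104
  km 74 (P, w=120) → cum 224  ≥ 199.5 → median here
  km 97 (T, w=175) → cum 399
Optimal location: km 74.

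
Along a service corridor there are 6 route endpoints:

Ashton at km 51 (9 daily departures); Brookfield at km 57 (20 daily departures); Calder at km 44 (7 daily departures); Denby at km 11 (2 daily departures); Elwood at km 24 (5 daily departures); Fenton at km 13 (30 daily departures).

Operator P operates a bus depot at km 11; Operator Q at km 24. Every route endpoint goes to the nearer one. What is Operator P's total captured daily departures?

32

The indifferent point is the midpoint (11+24)/2 = 17.5; route endpoints left of it (closer to Operator P at 11) go to Operator P, those right go to Operator Q.
  Denby at 11 (w=2) → Operator P
  Fenton at 13 (w=30) → Operator P
  Elwood at 24 (w=5) → Operator Q
  Calder at 44 (w=7) → Operator Q
  Ashton at 51 (w=9) → Operator Q
  Brookfield at 57 (w=20) → Operator Q
Operator P captures 32; Operator Q captures 41.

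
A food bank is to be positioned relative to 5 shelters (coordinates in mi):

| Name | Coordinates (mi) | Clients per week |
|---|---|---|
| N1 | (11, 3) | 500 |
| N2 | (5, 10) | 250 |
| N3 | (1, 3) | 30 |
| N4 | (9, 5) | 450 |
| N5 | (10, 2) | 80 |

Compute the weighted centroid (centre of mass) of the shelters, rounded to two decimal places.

(8.88, 4.96)

The minimiser of Σwᵢ‖p−pᵢ‖² is the weighted centroid p* = (Σwᵢpᵢ)/(Σwᵢ).
Σwᵢ = 1310.
Σwᵢxᵢ = 500·11 + 250·5 + 30·1 + 450·9 + 80·10 = 11630.
Σwᵢyᵢ = 500·3 + 250·10 + 30·3 + 450·5 + 80·2 = 6500.
x* = 11630/1310 = 8.88, y* = 6500/1310 = 4.96.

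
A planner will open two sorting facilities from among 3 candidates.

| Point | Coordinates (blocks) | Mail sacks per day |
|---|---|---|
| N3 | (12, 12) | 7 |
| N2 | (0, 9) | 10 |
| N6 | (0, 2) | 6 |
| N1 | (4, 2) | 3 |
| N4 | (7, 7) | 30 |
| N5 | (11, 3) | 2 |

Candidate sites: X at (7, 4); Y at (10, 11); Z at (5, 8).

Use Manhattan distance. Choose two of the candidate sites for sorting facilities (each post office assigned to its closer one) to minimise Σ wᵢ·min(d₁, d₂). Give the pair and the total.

{Y, Z}, total 276

Evaluate every pair (each demand assigned to the nearer of the two):
  {Y, Z}: total = 276
  {X, Z}: total = 306
  {X, Y}: total = 310
Best pair: {Y, Z} with total 276.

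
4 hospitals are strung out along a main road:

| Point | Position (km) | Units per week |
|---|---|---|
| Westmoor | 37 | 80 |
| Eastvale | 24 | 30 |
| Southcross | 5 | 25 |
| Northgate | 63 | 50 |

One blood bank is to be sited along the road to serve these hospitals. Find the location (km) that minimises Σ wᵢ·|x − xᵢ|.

x = 37

For a sum of weighted absolute distances on a line, the optimum is the weighted median (not the mean). Total weight W = 185; half-weight = 92.5.
Sort by position and accumulate weight:
  km 5 (Southcross, w=25) → cum 25
  km 24 (Eastvale, w=30) → cum 55
  km 37 (Westmoor, w=80) → cum 135  ≥ 92.5 → median here
  km 63 (Northgate, w=50) → cum 185
Optimal location: km 37.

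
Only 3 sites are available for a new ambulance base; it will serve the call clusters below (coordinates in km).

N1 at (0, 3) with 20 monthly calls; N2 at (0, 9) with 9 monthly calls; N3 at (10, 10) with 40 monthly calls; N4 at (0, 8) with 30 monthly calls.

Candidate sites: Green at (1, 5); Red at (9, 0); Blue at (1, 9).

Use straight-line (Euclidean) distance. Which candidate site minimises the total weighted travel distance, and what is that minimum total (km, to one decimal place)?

Total weighted distance at each candidate:
  Green (1, 5): total = 588.5
  Red (9, 0): total = 1067.5
  Blue (1, 9): total = 535.3
Minimum is at Blue with total 535.3 km.

Blue, total 535.3 km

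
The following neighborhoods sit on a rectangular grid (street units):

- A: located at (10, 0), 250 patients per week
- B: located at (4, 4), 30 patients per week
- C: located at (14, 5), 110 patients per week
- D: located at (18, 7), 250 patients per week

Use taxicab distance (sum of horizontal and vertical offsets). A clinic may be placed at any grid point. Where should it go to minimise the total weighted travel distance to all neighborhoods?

Manhattan distance separates: Σwᵢ(|x−xᵢ|+|y−yᵢ|) = Σwᵢ|x−xᵢ| + Σwᵢ|y−yᵢ|, so x and y are optimised independently as 1-D weighted medians.
Total weight W = 640; half = 320.
x-coordinate, sorted with cumulative weight:
  x=4 (B, w=30) cum 30
  x=10 (A, w=250) cum 280
  x=14 (C, w=110) cum 390  ← median
  x=18 (D, w=250) cum 640
⇒ x* = 14
y-coordinate, sorted with cumulative weight:
  y=0 (A, w=250) cum 250
  y=4 (B, w=30) cum 280
  y=5 (C, w=110) cum 390  ← median
  y=7 (D, w=250) cum 640
⇒ y* = 5

(14, 5)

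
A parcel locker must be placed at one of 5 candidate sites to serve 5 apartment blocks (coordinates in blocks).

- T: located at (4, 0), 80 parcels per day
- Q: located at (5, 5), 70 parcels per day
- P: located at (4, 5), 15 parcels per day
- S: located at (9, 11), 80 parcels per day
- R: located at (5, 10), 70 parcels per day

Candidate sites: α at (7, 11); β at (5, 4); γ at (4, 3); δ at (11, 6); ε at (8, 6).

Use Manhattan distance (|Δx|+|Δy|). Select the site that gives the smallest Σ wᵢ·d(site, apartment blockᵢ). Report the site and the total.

β, total 1800 blocks

Total weighted distance at each candidate:
  α (7, 11): total = 2185
  β (5, 4): total = 1800
  γ (4, 3): total = 2080
  δ (11, 6): total = 2910
  ε (8, 6): total = 2125
Minimum is at β with total 1800 blocks.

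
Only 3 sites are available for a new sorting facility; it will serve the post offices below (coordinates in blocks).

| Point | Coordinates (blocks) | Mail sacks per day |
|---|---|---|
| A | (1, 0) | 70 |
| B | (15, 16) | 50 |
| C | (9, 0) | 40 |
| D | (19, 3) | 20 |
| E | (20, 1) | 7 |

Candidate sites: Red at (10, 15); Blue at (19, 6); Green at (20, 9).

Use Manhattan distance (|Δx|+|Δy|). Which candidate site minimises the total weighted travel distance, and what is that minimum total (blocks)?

Total weighted distance at each candidate:
  Red (10, 15): total = 3208
  Blue (19, 6): total = 3122
  Green (20, 9): total = 3556
Minimum is at Blue with total 3122 blocks.

Blue, total 3122 blocks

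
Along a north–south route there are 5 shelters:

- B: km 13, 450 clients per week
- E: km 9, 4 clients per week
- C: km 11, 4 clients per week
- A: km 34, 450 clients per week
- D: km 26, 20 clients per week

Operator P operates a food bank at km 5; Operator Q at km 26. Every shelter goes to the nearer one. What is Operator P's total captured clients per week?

The indifferent point is the midpoint (5+26)/2 = 15.5; shelters left of it (closer to Operator P at 5) go to Operator P, those right go to Operator Q.
  E at 9 (w=4) → Operator P
  C at 11 (w=4) → Operator P
  B at 13 (w=450) → Operator P
  D at 26 (w=20) → Operator Q
  A at 34 (w=450) → Operator Q
Operator P captures 458; Operator Q captures 470.

458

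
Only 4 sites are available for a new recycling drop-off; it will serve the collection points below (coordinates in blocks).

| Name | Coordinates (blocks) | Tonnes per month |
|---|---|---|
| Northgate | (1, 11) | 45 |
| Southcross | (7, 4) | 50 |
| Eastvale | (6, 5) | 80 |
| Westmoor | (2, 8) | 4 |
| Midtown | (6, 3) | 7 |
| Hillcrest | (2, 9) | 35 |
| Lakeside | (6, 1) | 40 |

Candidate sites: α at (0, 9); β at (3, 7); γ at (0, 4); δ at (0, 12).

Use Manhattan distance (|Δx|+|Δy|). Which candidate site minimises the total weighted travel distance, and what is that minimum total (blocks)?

β, total 1542 blocks

Total weighted distance at each candidate:
  α (0, 9): total = 2261
  β (3, 7): total = 1542
  γ (0, 4): total = 1948
  δ (0, 12): total = 2864
Minimum is at β with total 1542 blocks.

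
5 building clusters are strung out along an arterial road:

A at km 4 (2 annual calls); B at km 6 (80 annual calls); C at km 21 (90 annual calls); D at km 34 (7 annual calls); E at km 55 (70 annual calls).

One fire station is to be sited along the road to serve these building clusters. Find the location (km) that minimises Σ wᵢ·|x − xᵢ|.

For a sum of weighted absolute distances on a line, the optimum is the weighted median (not the mean). Total weight W = 249; half-weight = 124.5.
Sort by position and accumulate weight:
  km 4 (A, w=2) → cum 2
  km 6 (B, w=80) → cum 82
  km 21 (C, w=90) → cum 172  ≥ 124.5 → median here
  km 34 (D, w=7) → cum 179
  km 55 (E, w=70) → cum 249
Optimal location: km 21.

x = 21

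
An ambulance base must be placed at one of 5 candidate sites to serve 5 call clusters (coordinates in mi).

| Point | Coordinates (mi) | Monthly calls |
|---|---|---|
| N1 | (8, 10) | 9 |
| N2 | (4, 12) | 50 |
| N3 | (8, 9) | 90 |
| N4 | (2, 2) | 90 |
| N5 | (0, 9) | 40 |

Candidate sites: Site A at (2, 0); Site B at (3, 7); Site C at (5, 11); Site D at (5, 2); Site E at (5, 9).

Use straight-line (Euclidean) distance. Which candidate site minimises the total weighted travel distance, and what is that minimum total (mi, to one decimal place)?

Site E, total 1342.0 mi

Total weighted distance at each candidate:
  Site A (2, 0): total = 2235.5
  Site B (3, 7): total = 1395.2
  Site C (5, 11): total = 1492.9
  Site D (5, 2): total = 1878.9
  Site E (5, 9): total = 1342.0
Minimum is at Site E with total 1342.0 mi.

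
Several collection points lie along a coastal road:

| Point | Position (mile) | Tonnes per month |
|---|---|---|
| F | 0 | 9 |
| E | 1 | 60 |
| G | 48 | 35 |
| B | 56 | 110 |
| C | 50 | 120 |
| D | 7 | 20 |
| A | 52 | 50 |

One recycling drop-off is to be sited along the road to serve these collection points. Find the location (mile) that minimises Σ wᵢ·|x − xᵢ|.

x = 50

For a sum of weighted absolute distances on a line, the optimum is the weighted median (not the mean). Total weight W = 404; half-weight = 202.
Sort by position and accumulate weight:
  mile 0 (F, w=9) → cum 9
  mile 1 (E, w=60) → cum 69
  mile 7 (D, w=20) → cum 89
  mile 48 (G, w=35) → cum 124
  mile 50 (C, w=120) → cum 244  ≥ 202 → median here
  mile 52 (A, w=50) → cum 294
  mile 56 (B, w=110) → cum 404
Optimal location: mile 50.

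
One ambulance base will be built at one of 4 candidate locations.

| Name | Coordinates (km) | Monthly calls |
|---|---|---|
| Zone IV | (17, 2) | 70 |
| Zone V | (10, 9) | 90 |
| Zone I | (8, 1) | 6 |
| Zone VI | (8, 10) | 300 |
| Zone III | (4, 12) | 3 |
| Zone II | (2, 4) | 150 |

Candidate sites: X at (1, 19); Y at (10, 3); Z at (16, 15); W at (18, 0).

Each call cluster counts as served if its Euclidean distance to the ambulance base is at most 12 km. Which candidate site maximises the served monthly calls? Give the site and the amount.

Coverage radius r = 12 km; a point is covered iff (Δx)²+(Δy)² ≤ 12² = 144.
  X (1, 19): covers {Zone VI, Zone III} → 303
  Y (10, 3): covers {Zone IV, Zone V, Zone I, Zone VI, Zone III, Zone II} → 619
  Z (16, 15): covers {Zone V, Zone VI} → 390
  W (18, 0): covers {Zone IV, Zone I} → 76
Maximum coverage at Y: 619 monthly calls.

Y, covering 619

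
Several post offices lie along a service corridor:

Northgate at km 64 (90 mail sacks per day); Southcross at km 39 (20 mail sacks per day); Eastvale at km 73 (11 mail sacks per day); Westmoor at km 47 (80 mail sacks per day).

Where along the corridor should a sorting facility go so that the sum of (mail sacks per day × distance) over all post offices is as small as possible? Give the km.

x = 64

For a sum of weighted absolute distances on a line, the optimum is the weighted median (not the mean). Total weight W = 201; half-weight = 100.5.
Sort by position and accumulate weight:
  km 39 (Southcross, w=20) → cum 20
  km 47 (Westmoor, w=80) → cum 100
  km 64 (Northgate, w=90) → cum 190  ≥ 100.5 → median here
  km 73 (Eastvale, w=11) → cum 201
Optimal location: km 64.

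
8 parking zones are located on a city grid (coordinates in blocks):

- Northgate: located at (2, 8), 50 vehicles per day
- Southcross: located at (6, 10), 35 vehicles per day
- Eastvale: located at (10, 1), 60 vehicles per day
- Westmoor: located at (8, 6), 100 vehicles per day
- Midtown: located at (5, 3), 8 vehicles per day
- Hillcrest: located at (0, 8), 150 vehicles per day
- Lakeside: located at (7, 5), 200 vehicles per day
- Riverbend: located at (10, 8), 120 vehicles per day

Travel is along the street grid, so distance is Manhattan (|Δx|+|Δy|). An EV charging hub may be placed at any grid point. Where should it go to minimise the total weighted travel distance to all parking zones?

Manhattan distance separates: Σwᵢ(|x−xᵢ|+|y−yᵢ|) = Σwᵢ|x−xᵢ| + Σwᵢ|y−yᵢ|, so x and y are optimised independently as 1-D weighted medians.
Total weight W = 723; half = 361.5.
x-coordinate, sorted with cumulative weight:
  x=0 (Hillcrest, w=150) cum 150
  x=2 (Northgate, w=50) cum 200
  x=5 (Midtown, w=8) cum 208
  x=6 (Southcross, w=35) cum 243
  x=7 (Lakeside, w=200) cum 443  ← median
  x=8 (Westmoor, w=100) cum 543
  x=10 (Eastvale, w=60) cum 603
  x=10 (Riverbend, w=120) cum 723
⇒ x* = 7
y-coordinate, sorted with cumulative weight:
  y=1 (Eastvale, w=60) cum 60
  y=3 (Midtown, w=8) cum 68
  y=5 (Lakeside, w=200) cum 268
  y=6 (Westmoor, w=100) cum 368  ← median
  y=8 (Northgate, w=50) cum 418
  y=8 (Hillcrest, w=150) cum 568
  y=8 (Riverbend, w=120) cum 688
  y=10 (Southcross, w=35) cum 723
⇒ y* = 6

(7, 6)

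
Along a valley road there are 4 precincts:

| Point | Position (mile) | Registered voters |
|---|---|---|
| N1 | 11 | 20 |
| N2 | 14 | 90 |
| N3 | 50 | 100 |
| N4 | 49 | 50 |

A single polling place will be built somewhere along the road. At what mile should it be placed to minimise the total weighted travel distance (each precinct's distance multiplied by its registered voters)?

For a sum of weighted absolute distances on a line, the optimum is the weighted median (not the mean). Total weight W = 260; half-weight = 130.
Sort by position and accumulate weight:
  mile 11 (N1, w=20) → cum 20
  mile 14 (N2, w=90) → cum 110
  mile 49 (N4, w=50) → cum 160  ≥ 130 → median here
  mile 50 (N3, w=100) → cum 260
Optimal location: mile 49.

x = 49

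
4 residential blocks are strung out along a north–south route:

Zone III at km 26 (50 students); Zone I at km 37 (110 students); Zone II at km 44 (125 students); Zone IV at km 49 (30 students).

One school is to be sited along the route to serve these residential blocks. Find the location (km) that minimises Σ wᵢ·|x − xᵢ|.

For a sum of weighted absolute distances on a line, the optimum is the weighted median (not the mean). Total weight W = 315; half-weight = 157.5.
Sort by position and accumulate weight:
  km 26 (Zone III, w=50) → cum 50
  km 37 (Zone I, w=110) → cum 160  ≥ 157.5 → median here
  km 44 (Zone II, w=125) → cum 285
  km 49 (Zone IV, w=30) → cum 315
Optimal location: km 37.

x = 37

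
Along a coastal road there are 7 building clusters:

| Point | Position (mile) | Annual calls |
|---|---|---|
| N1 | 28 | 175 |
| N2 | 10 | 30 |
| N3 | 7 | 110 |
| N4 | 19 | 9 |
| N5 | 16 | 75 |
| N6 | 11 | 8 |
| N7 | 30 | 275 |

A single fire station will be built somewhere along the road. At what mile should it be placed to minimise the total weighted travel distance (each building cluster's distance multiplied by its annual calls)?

For a sum of weighted absolute distances on a line, the optimum is the weighted median (not the mean). Total weight W = 682; half-weight = 341.
Sort by position and accumulate weight:
  mile 7 (N3, w=110) → cum 110
  mile 10 (N2, w=30) → cum 140
  mile 11 (N6, w=8) → cum 148
  mile 16 (N5, w=75) → cum 223
  mile 19 (N4, w=9) → cum 232
  mile 28 (N1, w=175) → cum 407  ≥ 341 → median here
  mile 30 (N7, w=275) → cum 682
Optimal location: mile 28.

x = 28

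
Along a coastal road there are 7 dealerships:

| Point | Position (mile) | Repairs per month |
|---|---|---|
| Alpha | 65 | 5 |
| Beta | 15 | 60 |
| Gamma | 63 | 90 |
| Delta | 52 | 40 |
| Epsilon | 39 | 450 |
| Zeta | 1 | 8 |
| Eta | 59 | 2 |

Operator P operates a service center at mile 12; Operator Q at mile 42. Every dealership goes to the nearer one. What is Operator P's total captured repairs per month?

68

The indifferent point is the midpoint (12+42)/2 = 27; dealerships left of it (closer to Operator P at 12) go to Operator P, those right go to Operator Q.
  Zeta at 1 (w=8) → Operator P
  Beta at 15 (w=60) → Operator P
  Epsilon at 39 (w=450) → Operator Q
  Delta at 52 (w=40) → Operator Q
  Eta at 59 (w=2) → Operator Q
  Gamma at 63 (w=90) → Operator Q
  Alpha at 65 (w=5) → Operator Q
Operator P captures 68; Operator Q captures 587.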